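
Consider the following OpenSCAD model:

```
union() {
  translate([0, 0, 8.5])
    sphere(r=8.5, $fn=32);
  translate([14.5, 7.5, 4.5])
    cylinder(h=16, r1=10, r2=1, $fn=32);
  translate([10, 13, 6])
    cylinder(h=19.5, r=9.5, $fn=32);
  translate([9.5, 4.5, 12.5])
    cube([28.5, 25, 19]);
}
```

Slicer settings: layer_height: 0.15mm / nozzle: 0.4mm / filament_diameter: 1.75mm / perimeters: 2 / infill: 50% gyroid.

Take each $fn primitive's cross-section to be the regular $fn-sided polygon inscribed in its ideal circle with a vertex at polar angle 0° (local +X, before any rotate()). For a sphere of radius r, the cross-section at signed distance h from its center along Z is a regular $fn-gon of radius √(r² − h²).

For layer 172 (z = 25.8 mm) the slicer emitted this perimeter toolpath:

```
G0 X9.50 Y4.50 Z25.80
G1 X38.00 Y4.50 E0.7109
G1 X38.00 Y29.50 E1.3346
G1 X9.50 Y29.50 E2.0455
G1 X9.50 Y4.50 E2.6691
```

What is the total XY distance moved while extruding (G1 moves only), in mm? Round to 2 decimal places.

Sum the Euclidean lengths of each G1 segment: total = 107.00 mm.

107.00 mm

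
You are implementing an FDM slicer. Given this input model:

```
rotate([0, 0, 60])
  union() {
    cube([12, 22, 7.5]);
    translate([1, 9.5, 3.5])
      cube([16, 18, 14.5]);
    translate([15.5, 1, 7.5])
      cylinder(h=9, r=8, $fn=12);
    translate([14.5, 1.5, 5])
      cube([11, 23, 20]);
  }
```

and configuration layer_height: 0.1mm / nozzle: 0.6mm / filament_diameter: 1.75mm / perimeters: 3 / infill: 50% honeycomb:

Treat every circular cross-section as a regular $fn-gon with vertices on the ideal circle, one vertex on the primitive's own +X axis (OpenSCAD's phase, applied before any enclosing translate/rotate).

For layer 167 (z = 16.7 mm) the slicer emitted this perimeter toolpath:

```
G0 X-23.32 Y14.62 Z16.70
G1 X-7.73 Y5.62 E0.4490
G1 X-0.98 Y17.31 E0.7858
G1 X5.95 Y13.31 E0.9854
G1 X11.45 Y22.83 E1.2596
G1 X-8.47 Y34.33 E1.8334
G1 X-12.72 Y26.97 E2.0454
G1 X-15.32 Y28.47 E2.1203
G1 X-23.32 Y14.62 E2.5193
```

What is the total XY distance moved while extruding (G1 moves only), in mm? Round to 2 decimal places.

Sum the Euclidean lengths of each G1 segment: total = 100.99 mm.

100.99 mm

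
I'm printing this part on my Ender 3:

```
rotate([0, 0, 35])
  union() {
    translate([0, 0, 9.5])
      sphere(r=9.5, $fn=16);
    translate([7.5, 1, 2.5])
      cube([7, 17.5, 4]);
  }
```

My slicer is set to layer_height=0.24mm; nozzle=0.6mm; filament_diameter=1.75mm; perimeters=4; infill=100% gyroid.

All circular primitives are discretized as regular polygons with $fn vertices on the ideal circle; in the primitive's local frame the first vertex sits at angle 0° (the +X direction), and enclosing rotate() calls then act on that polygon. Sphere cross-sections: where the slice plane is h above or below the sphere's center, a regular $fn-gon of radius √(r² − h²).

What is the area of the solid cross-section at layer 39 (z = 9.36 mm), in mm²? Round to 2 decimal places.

276.24 mm²

At z = 9.36 mm: the sphere: section is a regular 16-gon, circumradius = √(r²−h²) = √(9.5²−0.14²) = 9.499 (area = (16/2)·9.499²·sin(360°/16) = 276.24 mm²); the cube at (7.5, 1) does not reach this height (z outside [2.5, 6.5]); Taking the union: only the r=9.5 sphere is present, so the union is just that shape — area = 276.24 mm²; (whole slice rotated 35° about Z — lengths, areas and connectivity unchanged). Overall, the cross-section is a single solid region. Net area = 276.24 mm².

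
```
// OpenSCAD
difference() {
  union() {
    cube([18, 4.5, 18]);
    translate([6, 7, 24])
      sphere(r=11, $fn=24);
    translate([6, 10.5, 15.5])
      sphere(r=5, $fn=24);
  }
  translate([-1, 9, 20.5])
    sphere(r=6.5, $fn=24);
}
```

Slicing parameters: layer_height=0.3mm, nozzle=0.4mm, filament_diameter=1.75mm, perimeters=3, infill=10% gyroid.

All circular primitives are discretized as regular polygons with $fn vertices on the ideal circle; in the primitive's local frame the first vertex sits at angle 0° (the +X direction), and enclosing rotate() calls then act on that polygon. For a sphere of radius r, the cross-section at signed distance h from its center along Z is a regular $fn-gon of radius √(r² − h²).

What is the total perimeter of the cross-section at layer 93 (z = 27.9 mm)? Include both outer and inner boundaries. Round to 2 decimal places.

At z = 27.9 mm: the cube does not reach this height (z outside [0, 18]); the r=11 sphere at (6, 7) slices to a regular 24-gon of circumradius 10.285 (√(r²−h²) with h=3.9 from center) (perimeter = 2·24·10.285·sin(180°/24) = 64.44 mm); the sphere at (6, 10.5) is not intersected at this z (|z−center|=12.400 > r=5); Merging all regions: only the r=11 sphere at (6, 7) is present, so the union is just that shape — boundary = 64.44 mm; the sphere at (-1, 9) is absent (|z−center|=7.400 > r=6.5); Taking the first minus the rest: none of the subtracted shapes is present at this height, so that combined region is unchanged — boundary = 64.44 mm. Overall, the cross-section is a single solid region. Total boundary length (outer) = 64.44 mm.

64.44 mm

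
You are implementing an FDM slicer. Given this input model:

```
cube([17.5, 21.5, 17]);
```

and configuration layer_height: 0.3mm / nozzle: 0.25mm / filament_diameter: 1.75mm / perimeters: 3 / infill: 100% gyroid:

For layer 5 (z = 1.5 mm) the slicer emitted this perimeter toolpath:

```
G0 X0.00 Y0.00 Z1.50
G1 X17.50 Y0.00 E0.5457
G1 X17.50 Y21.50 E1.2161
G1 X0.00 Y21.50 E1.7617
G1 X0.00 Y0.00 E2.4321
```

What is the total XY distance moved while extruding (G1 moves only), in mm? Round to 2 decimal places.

78.00 mm

Sum the Euclidean lengths of each G1 segment: total = 78.00 mm.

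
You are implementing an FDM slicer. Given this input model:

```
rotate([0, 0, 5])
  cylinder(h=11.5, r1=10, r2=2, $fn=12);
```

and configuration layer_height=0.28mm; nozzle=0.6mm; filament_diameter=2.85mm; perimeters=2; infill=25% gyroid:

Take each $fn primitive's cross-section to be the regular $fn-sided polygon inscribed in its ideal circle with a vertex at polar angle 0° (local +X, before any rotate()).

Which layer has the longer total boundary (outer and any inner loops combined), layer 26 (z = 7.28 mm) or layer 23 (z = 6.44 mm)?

Layer 26 (z = 7.28): the cone contributes a regular 12-gon of circumradius 4.936 (interpolated between r1=10 and r2=2 at t=0.633) (perimeter = 2·12·4.936·sin(180°/12) = 30.66 mm); (whole slice rotated 5° about Z — lengths, areas and connectivity unchanged). So its perimeter = 30.66 mm. Layer 23 (z = 6.44): the cone: at t=0.560 of its height the radius interpolates to r₁+(r₂−r₁)t = 5.520, giving a regular 12-gon of that circumradius (perimeter = 2·12·5.520·sin(180°/12) = 34.29 mm); (whole slice rotated 5° about Z — lengths, areas and connectivity unchanged). So its perimeter = 34.29 mm. Layer 23 is larger (34.29 vs 30.66 mm).

layer 23 (z = 6.44 mm)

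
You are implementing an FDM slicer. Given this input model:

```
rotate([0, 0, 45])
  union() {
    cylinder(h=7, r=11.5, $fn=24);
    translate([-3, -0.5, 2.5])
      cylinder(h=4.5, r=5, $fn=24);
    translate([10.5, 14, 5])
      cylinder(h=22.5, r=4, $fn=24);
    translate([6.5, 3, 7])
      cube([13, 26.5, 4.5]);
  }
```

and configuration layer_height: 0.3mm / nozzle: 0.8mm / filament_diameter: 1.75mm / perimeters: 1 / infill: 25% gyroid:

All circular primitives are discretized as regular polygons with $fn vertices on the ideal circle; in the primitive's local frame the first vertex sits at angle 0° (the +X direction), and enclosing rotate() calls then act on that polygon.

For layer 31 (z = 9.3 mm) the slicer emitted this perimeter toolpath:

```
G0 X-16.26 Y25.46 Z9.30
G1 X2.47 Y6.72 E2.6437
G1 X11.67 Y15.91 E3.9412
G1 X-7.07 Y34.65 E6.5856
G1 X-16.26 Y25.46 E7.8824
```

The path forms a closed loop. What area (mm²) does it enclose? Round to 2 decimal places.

344.49 mm²

Apply the shoelace formula to the sequence of (X, Y) vertices; enclosed area = 344.49 mm².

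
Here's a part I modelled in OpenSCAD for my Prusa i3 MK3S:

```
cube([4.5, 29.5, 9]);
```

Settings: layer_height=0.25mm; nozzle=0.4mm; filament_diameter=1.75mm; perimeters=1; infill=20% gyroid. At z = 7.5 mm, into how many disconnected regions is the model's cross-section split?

At z = 7.5 mm: the cube (footprint 4.5×29.5) is included at this height. The result has 1 disconnected region.

1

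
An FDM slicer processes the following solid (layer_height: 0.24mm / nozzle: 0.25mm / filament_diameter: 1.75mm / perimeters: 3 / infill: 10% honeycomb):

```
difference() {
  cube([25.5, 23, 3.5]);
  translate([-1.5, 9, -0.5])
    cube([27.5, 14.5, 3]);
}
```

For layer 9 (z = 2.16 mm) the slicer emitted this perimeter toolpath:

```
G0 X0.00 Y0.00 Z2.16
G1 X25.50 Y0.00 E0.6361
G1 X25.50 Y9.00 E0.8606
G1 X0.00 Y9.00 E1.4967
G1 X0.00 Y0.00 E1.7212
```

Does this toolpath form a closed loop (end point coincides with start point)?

yes

Start point (G0): (0.00, 0.00). End point (last G1): the path returns to the start — closed.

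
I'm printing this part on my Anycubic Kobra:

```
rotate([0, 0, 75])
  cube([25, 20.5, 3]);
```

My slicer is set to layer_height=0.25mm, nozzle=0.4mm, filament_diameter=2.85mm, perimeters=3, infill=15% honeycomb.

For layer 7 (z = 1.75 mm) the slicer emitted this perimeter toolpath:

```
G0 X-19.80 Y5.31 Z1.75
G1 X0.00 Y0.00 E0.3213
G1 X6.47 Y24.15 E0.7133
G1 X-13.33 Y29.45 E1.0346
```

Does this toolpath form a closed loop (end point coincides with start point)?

Start point (G0): (-19.80, 5.31). End point (last G1): the path does not return to the start — open.

no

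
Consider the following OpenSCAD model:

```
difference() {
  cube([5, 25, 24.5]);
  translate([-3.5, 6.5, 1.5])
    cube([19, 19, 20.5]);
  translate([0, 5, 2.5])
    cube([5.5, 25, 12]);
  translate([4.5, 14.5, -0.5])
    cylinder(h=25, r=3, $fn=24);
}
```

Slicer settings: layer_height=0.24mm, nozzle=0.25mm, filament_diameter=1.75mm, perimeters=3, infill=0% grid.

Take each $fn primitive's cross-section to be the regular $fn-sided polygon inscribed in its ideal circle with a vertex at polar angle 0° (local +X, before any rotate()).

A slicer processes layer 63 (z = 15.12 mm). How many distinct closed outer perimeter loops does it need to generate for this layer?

1

At z = 15.12 mm: the cube is present — its section is the full 5×25 rectangle; the cube at (-3.5, 6.5) is present — its section is the full 19×19 rectangle; the cube at (0, 5) is absent (z outside [2.5, 14.5]); the r=3 cylinder at (4.5, 14.5) gives a regular 24-gon of circumradius 3 (constant along its height); After the difference (first − rest): starting from the 5×25 cube, the 19×19 cube at (-3.5, 6.5) partially overlaps it — only the 92.50 mm² overlap (of its 361.00 mm²) is removed, clipping the outline; the r=3 cylinder at (4.5, 14.5) misses the remaining region (no effect) — 1 connected region. The result has 1 disconnected region.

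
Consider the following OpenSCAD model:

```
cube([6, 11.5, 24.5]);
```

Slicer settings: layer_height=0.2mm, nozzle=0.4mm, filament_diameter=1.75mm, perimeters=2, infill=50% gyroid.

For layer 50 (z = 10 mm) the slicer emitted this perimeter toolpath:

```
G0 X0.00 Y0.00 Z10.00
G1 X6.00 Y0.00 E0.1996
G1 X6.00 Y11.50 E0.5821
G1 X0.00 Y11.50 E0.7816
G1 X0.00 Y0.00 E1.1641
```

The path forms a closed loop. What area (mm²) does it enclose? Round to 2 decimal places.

69.00 mm²

Apply the shoelace formula to the sequence of (X, Y) vertices; enclosed area = 69.00 mm².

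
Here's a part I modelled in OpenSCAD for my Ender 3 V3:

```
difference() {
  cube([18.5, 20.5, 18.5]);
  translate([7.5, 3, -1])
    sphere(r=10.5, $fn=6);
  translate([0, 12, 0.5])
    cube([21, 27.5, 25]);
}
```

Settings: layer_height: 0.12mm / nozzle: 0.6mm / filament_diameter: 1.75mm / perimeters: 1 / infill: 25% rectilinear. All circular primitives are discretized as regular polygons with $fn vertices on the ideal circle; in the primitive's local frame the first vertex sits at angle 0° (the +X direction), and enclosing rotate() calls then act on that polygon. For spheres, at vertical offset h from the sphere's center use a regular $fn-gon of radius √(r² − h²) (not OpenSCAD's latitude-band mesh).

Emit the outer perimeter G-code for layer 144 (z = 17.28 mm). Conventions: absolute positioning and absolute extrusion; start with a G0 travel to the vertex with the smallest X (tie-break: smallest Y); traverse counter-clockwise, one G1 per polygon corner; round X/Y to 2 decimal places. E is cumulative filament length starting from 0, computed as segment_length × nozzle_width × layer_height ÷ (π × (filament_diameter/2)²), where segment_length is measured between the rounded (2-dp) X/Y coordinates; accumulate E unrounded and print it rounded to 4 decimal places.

At z = 17.28 mm: the 18.5×20.5 cube contributes its full rectangle; the sphere at (7.5, 3) does not reach this height (|z−center|=18.280 > r=10.5); the cube at (0, 12) is present — its section is the full 21×27.5 rectangle; Subtracting the remaining from the first: starting from the 18.5×20.5 cube, the 21×27.5 cube at (0, 12) partially overlaps it — only the 157.25 mm² overlap (of its 577.50 mm²) is removed, clipping the outline — 1 connected region. The outline is a single polygon with 4 vertices. Extrusion per mm of travel: 0.6 × 0.12 / (π × 0.875²) = 0.029934. Accumulating E over each segment gives final E = 1.8260.

G0 X0.00 Y0.00 Z17.28
G1 X18.50 Y0.00 E0.5538
G1 X18.50 Y12.00 E0.9130
G1 X0.00 Y12.00 E1.4668
G1 X0.00 Y0.00 E1.8260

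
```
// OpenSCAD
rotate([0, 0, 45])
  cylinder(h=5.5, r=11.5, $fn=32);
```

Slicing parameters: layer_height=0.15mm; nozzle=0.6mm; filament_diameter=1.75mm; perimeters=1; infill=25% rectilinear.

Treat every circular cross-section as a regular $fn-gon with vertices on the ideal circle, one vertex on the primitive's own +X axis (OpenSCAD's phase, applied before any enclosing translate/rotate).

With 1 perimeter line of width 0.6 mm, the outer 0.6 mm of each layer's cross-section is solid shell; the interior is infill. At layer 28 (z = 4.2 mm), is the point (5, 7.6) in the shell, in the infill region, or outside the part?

infill

At z = 4.2 mm: the r=11.5 cylinder contributes a regular 32-gon of circumradius 11.5; (whole slice rotated 45° about Z — lengths, areas and connectivity unchanged). Overall, the cross-section is a single solid region. Undo the 45° rotation: the query point maps to (8.910, 1.838) in the un-rotated model frame. The nearest boundary edge runs (11.28, 2.24)→(10.62, 4.40); distance from the point to it = 2.39 mm. The point is inside the cross-section and 2.39 mm from the nearest boundary — more than the 0.6 mm shell width (1 × 0.6), so it's in the infill interior.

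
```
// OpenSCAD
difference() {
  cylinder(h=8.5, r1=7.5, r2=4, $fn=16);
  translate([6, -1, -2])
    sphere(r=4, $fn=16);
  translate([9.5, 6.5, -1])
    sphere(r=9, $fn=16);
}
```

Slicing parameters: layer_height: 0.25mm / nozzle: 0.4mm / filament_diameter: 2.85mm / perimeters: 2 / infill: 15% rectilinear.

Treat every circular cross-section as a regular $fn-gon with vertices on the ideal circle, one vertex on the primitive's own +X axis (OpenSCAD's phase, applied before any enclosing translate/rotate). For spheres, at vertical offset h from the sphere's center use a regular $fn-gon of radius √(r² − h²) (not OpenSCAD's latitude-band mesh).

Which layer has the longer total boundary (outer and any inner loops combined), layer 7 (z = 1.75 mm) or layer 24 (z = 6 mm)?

layer 7 (z = 1.75 mm)

Layer 7 (z = 1.75): the cone contributes a regular 16-gon of circumradius 6.779 (interpolated between r1=7.5 and r2=4 at t=0.206) (perimeter = 2·16·6.779·sin(180°/16) = 42.32 mm); the r=4 sphere at (6, -1) contributes a regular 16-gon of circumradius √(4²−3.75²) = 1.392 (perimeter = 2·16·1.392·sin(180°/16) = 8.69 mm); the r=9 sphere at (9.5, 6.5) contributes a regular 16-gon of circumradius √(9²−2.75²) = 8.570 (perimeter = 2·16·8.570·sin(180°/16) = 53.50 mm); Taking the first minus the rest: starting from the cone, the r=4 sphere at (6, -1) partially overlaps it — only the 4.48 mm² overlap (of its 5.93 mm²) is removed, clipping the outline; the r=9 sphere at (9.5, 6.5) partially overlaps it — only the 21.97 mm² overlap (of its 224.83 mm²) is removed, clipping the outline — boundary = 41.76 mm. So its perimeter = 41.76 mm. Layer 24 (z = 6): the cone: at t=0.706 of its height the radius interpolates to r₁+(r₂−r₁)t = 5.029, giving a regular 16-gon of that circumradius (perimeter = 2·16·5.029·sin(180°/16) = 31.40 mm); the sphere at (6, -1) is absent (|z−center|=8.000 > r=4); the r=9 sphere at (9.5, 6.5) contributes a regular 16-gon of circumradius √(9²−7²) = 5.657 (perimeter = 2·16·5.657·sin(180°/16) = 35.32 mm); Subtracting the remaining from the first: starting from the cone, the r=9 sphere at (9.5, 6.5) misses the remaining region (no effect) — boundary = 31.40 mm. So its perimeter = 31.40 mm. Layer 7 is larger (41.76 vs 31.40 mm).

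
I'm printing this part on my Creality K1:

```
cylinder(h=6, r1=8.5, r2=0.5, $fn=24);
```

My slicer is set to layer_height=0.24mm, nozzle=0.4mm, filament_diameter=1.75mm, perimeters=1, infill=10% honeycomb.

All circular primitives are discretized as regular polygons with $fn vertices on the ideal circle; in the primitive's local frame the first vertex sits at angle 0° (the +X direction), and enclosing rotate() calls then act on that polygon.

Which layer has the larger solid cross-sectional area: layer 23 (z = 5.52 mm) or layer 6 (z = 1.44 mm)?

layer 6 (z = 1.44 mm)

Layer 23 (z = 5.52): the cone (r1=8.5→r2=0.5) has section circumradius 1.140 here — a regular 24-gon (area = (24/2)·1.140²·sin(360°/24) = 4.04 mm²). So its area = 4.04 mm². Layer 6 (z = 1.44): the cone: at t=0.240 of its height the radius interpolates to r₁+(r₂−r₁)t = 6.580, giving a regular 24-gon of that circumradius (area = (24/2)·6.580²·sin(360°/24) = 134.47 mm²). So its area = 134.47 mm². Layer 6 is larger (134.47 vs 4.04 mm²).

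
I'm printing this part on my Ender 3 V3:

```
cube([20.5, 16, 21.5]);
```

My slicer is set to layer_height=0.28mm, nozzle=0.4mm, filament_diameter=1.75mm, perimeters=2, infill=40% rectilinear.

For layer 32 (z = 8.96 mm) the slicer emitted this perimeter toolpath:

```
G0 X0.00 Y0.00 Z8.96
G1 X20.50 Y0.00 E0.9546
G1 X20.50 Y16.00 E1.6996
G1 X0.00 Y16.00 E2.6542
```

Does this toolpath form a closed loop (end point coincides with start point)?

no

Start point (G0): (0.00, 0.00). End point (last G1): the path does not return to the start — open.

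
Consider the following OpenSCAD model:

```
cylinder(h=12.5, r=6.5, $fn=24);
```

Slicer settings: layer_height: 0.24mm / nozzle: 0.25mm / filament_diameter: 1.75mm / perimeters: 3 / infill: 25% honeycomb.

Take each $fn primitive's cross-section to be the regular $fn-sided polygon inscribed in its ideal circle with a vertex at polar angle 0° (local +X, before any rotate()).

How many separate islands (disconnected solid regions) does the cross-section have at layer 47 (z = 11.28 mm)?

At z = 11.28 mm: the r=6.5 cylinder gives a regular 24-gon of circumradius 6.5 (constant along its height). Overall, the cross-section is a single solid region. Island count = 1.

1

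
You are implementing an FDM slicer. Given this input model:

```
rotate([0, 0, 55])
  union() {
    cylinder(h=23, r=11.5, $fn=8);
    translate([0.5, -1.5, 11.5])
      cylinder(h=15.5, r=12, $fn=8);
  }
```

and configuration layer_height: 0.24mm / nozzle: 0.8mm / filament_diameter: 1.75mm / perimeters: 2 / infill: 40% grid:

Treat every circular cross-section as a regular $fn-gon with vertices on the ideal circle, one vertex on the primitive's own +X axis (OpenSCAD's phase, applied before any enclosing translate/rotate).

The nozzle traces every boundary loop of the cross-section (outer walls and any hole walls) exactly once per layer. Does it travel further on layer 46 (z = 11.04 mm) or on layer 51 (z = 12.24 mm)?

layer 51 (z = 12.24 mm)

Layer 46 (z = 11.04): the r=11.5 cylinder contributes a regular 8-gon of circumradius 11.5 (perimeter = 2·8·11.500·sin(180°/8) = 70.41 mm); the cylinder at (0.5, -1.5) is absent (z outside [11.5, 27]); Combining (union): only the r=11.5 cylinder is present, so the union is just that shape — boundary = 70.41 mm; (whole slice rotated 55° about Z — lengths, areas and connectivity unchanged). So its perimeter = 70.41 mm. Layer 51 (z = 12.24): the r=11.5 cylinder gives a regular 8-gon of circumradius 11.5 (constant along its height) (perimeter = 2·8·11.500·sin(180°/8) = 70.41 mm); the r=12 cylinder at (0.5, -1.5) contributes a regular 8-gon of circumradius 12 (perimeter = 2·8·12.000·sin(180°/8) = 73.48 mm); Merging all regions: the regions partially overlap (shared area 352.69 mm²), so the edge portions inside another operand are dropped and the merged outline is re-measured after clipping — boundary = 75.48 mm; (whole slice rotated 55° about Z — lengths, areas and connectivity unchanged). So its perimeter = 75.48 mm. Layer 51 is larger (75.48 vs 70.41 mm).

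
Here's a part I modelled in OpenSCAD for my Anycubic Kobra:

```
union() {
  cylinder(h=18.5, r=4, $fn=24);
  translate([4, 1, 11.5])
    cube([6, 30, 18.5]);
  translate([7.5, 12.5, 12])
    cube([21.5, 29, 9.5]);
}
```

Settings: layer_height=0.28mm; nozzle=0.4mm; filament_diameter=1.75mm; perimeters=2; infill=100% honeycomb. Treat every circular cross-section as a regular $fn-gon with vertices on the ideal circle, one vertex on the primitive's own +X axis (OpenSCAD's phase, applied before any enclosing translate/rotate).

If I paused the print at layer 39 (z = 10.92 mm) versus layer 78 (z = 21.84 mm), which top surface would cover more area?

layer 78 (z = 21.84 mm)

Layer 39 (z = 10.92): the r=4 cylinder gives a regular 24-gon of circumradius 4 (constant along its height) (area = (24/2)·4.000²·sin(360°/24) = 49.69 mm²); the cube at (4, 1) does not reach this height (z outside [11.5, 30]); the cube at (7.5, 12.5) does not reach this height (z outside [12, 21.5]); Merging all regions: only the r=4 cylinder is present, so the union is just that shape — area = 49.69 mm². So its area = 49.69 mm². Layer 78 (z = 21.84): the cylinder does not reach this height (z outside [0, 18.5]); the cube at (4, 1) (footprint 6×30) is included at this height (area 180.00 mm²); the cube at (7.5, 12.5) does not reach this height (z outside [12, 21.5]); Merging all regions: only the 6×30 cube at (4, 1) is present, so the union is just that shape — area = 180.00 mm². So its area = 180.00 mm². Layer 78 is larger (180.00 vs 49.69 mm²).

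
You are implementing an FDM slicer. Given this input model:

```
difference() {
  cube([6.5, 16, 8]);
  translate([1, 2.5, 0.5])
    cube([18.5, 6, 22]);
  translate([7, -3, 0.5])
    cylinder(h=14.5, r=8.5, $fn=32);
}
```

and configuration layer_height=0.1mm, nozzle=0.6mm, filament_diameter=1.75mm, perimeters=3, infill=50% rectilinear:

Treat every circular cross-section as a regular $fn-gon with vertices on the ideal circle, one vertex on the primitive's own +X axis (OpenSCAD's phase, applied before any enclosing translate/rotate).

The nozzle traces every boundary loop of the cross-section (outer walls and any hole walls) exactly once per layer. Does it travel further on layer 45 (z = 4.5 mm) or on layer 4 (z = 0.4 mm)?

layer 4 (z = 0.4 mm)

Layer 45 (z = 4.5): the 6.5×16 cube contributes its full rectangle (perimeter 45.00 mm); the 18.5×6 cube at (1, 2.5) contributes its full rectangle (perimeter 49.00 mm); the cylinder at (7, -3): section is a regular 32-gon, circumradius r=8.5 (perimeter = 2·32·8.500·sin(180°/32) = 53.32 mm); After the difference (first − rest): starting from the 6.5×16 cube, the 18.5×6 cube at (1, 2.5) partially overlaps it — only the 33.00 mm² overlap (of its 111.00 mm²) is removed, clipping the outline; the r=8.5 cylinder at (7, -3) partially overlaps it — only the 16.16 mm² overlap (of its 225.52 mm²) is removed, clipping the outline — boundary = 40.75 mm. So its perimeter = 40.75 mm. Layer 4 (z = 0.4): the cube is present — its section is the full 6.5×16 rectangle (perimeter 45.00 mm); the cube at (1, 2.5) does not reach this height (z outside [0.5, 22.5]); the cylinder at (7, -3) is not intersected at this z (z outside [0.5, 15]); Subtracting the remaining from the first: none of the subtracted shapes is present at this height, so the 6.5×16 cube is unchanged — boundary = 45.00 mm. So its perimeter = 45.00 mm. Layer 4 is larger (45.00 vs 40.75 mm).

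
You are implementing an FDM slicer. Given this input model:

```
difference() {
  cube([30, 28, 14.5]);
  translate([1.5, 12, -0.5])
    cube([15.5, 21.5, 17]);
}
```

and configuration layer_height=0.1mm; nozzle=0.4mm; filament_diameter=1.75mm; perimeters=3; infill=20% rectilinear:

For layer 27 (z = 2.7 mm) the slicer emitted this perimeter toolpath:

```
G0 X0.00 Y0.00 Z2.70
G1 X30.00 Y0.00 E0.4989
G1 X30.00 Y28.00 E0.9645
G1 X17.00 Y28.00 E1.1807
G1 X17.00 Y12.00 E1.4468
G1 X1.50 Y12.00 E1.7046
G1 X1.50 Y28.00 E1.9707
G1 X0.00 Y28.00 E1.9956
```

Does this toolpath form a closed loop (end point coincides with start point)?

Start point (G0): (0.00, 0.00). End point (last G1): the path does not return to the start — open.

no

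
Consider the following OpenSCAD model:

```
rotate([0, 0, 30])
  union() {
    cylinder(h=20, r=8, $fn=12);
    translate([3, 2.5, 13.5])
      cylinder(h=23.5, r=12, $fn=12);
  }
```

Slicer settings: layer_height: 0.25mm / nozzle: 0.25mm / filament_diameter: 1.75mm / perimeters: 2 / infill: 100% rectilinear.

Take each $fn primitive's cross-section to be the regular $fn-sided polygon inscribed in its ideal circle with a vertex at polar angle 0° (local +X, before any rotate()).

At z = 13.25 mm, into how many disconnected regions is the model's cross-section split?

1

At z = 13.25 mm: the cylinder: section is a regular 12-gon, circumradius r=8; the cylinder at (3, 2.5) is not intersected at this z (z outside [13.5, 37]); Combining (union): only the r=8 cylinder is present, so the union is just that shape — 1 connected region; (rotated 30° about Z; rotation is an isometry so areas/perimeters/island counts are preserved). The result has 1 disconnected region.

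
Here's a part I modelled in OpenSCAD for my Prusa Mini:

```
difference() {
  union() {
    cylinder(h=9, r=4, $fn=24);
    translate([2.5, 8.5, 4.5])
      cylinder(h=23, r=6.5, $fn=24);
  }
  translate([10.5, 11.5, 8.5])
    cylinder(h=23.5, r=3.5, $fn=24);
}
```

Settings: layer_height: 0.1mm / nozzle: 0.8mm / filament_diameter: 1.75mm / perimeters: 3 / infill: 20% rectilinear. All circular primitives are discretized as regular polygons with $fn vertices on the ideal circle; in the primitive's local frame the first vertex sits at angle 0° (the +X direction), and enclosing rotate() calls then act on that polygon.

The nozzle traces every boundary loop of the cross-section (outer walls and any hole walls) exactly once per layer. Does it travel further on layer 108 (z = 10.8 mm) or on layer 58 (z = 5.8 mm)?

Layer 108 (z = 10.8): the cylinder is not intersected at this z (z outside [0, 9]); the r=6.5 cylinder at (2.5, 8.5) contributes a regular 24-gon of circumradius 6.5 (perimeter = 2·24·6.500·sin(180°/24) = 40.72 mm); Merging all regions: only the r=6.5 cylinder at (2.5, 8.5) is present, so the union is just that shape — boundary = 40.72 mm; the r=3.5 cylinder at (10.5, 11.5) gives a regular 24-gon of circumradius 3.5 (constant along its height) (perimeter = 2·24·3.500·sin(180°/24) = 21.93 mm); Taking the first minus the rest: starting from the result so far, the r=3.5 cylinder at (10.5, 11.5) partially overlaps it — only the 4.55 mm² overlap (of its 38.05 mm²) is removed, clipping the outline — boundary = 41.12 mm. So its perimeter = 41.12 mm. Layer 58 (z = 5.8): the r=4 cylinder gives a regular 24-gon of circumradius 4 (constant along its height) (perimeter = 2·24·4.000·sin(180°/24) = 25.06 mm); the cylinder at (2.5, 8.5): section is a regular 24-gon, circumradius r=6.5 (perimeter = 2·24·6.500·sin(180°/24) = 40.72 mm); Taking the union: the regions partially overlap (shared area 5.69 mm²), so the edge portions inside another operand are dropped and the merged outline is re-measured after clipping — boundary = 54.54 mm; the cylinder at (10.5, 11.5) is not intersected at this z (z outside [8.5, 32]); Subtracting the remaining from the first: none of the subtracted shapes is present at this height, so that combined region is unchanged — boundary = 54.54 mm. So its perimeter = 54.54 mm. Layer 58 is larger (54.54 vs 41.12 mm).

layer 58 (z = 5.8 mm)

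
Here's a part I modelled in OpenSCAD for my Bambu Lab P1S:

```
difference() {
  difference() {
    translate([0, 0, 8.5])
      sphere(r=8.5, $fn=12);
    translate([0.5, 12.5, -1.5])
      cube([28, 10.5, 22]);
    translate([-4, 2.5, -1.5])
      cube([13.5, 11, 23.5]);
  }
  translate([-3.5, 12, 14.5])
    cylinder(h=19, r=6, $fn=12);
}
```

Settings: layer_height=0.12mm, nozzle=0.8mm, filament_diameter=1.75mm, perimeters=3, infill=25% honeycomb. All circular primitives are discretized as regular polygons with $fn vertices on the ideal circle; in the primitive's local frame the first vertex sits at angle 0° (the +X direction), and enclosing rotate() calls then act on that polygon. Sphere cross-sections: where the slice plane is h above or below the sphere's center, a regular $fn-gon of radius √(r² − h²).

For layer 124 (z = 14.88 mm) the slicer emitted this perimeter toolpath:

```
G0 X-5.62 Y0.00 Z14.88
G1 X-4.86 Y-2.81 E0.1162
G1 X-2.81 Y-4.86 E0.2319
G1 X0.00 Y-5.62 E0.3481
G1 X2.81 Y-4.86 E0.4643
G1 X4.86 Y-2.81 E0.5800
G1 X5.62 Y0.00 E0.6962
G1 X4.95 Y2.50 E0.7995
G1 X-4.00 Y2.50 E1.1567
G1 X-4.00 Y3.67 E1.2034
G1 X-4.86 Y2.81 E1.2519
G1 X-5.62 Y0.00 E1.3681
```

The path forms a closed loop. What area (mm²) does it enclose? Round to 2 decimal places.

Apply the shoelace formula to the sequence of (X, Y) vertices; enclosed area = 74.37 mm².

74.37 mm²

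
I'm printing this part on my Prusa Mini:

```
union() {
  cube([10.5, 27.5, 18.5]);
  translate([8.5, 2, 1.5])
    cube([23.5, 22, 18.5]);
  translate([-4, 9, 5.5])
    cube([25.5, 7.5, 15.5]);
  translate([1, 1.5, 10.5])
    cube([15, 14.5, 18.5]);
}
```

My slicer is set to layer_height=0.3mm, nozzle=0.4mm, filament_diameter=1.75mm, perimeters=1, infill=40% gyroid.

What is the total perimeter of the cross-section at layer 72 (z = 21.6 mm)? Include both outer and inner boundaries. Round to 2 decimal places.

At z = 21.6 mm: the cube is not intersected at this z (z outside [0, 18.5]); the cube at (8.5, 2) is not intersected at this z (z outside [1.5, 20]); the cube at (-4, 9) does not reach this height (z outside [5.5, 21]); the 15×14.5 cube at (1, 1.5) contributes its full rectangle (perimeter 59.00 mm); Merging all regions: only the 15×14.5 cube at (1, 1.5) is present, so the union is just that shape — boundary = 59.00 mm. Overall, the cross-section is a single solid region. Total boundary length (outer) = 59.00 mm.

59.00 mm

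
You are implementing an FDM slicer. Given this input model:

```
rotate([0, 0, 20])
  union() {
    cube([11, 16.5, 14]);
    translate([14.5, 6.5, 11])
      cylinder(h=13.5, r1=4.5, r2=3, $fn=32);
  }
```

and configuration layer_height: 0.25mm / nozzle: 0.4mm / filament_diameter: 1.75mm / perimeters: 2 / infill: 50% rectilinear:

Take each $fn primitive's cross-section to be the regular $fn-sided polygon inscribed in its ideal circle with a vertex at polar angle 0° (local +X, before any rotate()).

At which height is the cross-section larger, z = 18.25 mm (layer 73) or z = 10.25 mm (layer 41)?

Layer 73 (z = 18.25): the cube does not reach this height (z outside [0, 14]); the cone at (14.5, 6.5): at t=0.537 of its height the radius interpolates to r₁+(r₂−r₁)t = 3.694, giving a regular 32-gon of that circumradius (area = (32/2)·3.694²·sin(360°/32) = 42.60 mm²); Merging all regions: only the cone at (14.5, 6.5) is present, so the union is just that shape — area = 42.60 mm²; (rotated 20° about Z; rotation is an isometry so areas/perimeters/island counts are preserved). So its area = 42.60 mm². Layer 41 (z = 10.25): the cube (footprint 11×16.5) is included at this height (area 181.50 mm²); the cone at (14.5, 6.5) does not reach this height (z outside [11, 24.5]); Combining (union): only the 11×16.5 cube is present, so the union is just that shape — area = 181.50 mm²; (whole slice rotated 20° about Z — lengths, areas and connectivity unchanged). So its area = 181.50 mm². Layer 41 is larger (181.50 vs 42.60 mm²).

layer 41 (z = 10.25 mm)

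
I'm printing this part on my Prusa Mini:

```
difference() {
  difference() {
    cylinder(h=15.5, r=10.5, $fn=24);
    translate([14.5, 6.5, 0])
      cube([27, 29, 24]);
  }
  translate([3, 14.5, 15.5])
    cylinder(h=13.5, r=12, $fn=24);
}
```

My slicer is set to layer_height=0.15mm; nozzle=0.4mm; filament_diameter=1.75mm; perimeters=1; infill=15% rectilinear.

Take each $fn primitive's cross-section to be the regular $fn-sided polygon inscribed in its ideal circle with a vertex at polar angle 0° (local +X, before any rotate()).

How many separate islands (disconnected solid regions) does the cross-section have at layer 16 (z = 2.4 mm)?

1

At z = 2.4 mm: the r=10.5 cylinder contributes a regular 24-gon of circumradius 10.5; the 27×29 cube at (14.5, 6.5) contributes its full rectangle; After the difference (first − rest): starting from the r=10.5 cylinder, the 27×29 cube at (14.5, 6.5) misses the remaining region (no effect) — 1 connected region; the cylinder at (3, 14.5) is not intersected at this z (z outside [15.5, 29]); Subtracting the remaining from the first: none of the subtracted shapes is present at this height, so the result so far is unchanged — 1 connected region. Overall, the cross-section is a single solid region. Island count = 1.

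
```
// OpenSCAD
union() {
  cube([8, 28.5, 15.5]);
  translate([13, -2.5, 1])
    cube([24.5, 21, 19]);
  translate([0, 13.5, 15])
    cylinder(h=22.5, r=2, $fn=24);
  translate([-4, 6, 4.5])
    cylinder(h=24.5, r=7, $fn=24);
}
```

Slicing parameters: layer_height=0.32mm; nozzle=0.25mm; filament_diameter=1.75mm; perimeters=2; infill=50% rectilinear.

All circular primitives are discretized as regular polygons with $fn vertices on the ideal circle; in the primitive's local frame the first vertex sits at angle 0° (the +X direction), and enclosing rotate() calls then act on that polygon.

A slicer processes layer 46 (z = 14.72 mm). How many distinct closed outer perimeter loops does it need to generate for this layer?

2

At z = 14.72 mm: the 8×28.5 cube contributes its full rectangle; the cube at (13, -2.5) is present — its section is the full 24.5×21 rectangle; the cylinder at (0, 13.5) is absent (z outside [15, 37.5]); the r=7 cylinder at (-4, 6) gives a regular 24-gon of circumradius 7 (constant along its height); Taking the union: the regions partially overlap (shared area 23.64 mm²), so overlapping operands fuse into one piece — 2 connected regions. The result has 2 disconnected regions.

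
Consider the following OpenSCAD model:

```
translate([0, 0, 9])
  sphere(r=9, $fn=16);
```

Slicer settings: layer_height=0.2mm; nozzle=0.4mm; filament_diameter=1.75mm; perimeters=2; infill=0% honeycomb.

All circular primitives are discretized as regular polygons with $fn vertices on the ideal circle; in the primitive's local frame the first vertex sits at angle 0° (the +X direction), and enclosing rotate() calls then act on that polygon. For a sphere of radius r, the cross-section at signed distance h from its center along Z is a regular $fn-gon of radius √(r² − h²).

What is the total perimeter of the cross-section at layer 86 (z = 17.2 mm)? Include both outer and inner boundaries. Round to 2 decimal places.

At z = 17.2 mm: the r=9 sphere contributes a regular 16-gon of circumradius √(9²−8.2²) = 3.709 (perimeter = 2·16·3.709·sin(180°/16) = 23.16 mm). Overall, the cross-section is a single solid region. Total boundary length (outer) = 23.16 mm.

23.16 mm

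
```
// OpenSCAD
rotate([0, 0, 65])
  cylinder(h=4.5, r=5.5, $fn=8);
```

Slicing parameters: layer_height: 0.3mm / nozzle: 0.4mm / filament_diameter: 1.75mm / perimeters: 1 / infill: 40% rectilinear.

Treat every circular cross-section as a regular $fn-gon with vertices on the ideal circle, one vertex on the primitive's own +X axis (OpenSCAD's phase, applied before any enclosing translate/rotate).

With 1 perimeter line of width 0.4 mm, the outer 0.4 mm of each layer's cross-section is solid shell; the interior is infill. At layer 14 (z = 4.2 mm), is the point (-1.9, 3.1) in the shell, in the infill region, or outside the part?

At z = 4.2 mm: the cylinder: section is a regular 8-gon, circumradius r=5.5; (rotated 65° about Z; rotation is an isometry so areas/perimeters/island counts are preserved). Overall, the cross-section is a single solid region. Undo the 65° rotation: the query point maps to (2.007, 3.032) in the un-rotated model frame. The nearest boundary edge runs (3.89, 3.89)→(0.00, 5.50); distance from the point to it = 1.51 mm. The point is inside the cross-section and 1.51 mm from the nearest boundary — more than the 0.4 mm shell width (1 × 0.4), so it's in the infill interior.

infill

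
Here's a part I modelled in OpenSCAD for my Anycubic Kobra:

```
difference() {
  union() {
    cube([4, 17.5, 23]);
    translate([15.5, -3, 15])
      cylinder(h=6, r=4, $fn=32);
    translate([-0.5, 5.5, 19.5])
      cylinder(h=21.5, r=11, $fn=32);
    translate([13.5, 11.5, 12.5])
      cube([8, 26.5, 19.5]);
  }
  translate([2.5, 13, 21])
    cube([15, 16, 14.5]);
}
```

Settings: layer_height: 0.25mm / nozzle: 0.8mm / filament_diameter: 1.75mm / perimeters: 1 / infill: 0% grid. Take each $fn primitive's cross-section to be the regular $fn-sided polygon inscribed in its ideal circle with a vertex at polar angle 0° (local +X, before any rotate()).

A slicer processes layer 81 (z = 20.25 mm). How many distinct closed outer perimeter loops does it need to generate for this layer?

3

At z = 20.25 mm: the cube (footprint 4×17.5) is included at this height; the cylinder at (15.5, -3): section is a regular 32-gon, circumradius r=4; the r=11 cylinder at (-0.5, 5.5) gives a regular 32-gon of circumradius 11 (constant along its height); the cube at (13.5, 11.5) is present — its section is the full 8×26.5 rectangle; Merging all regions: the regions partially overlap (shared area 64.44 mm²), so overlapping operands fuse into one piece — 3 connected regions; the cube at (2.5, 13) is absent (z outside [21, 35.5]); Subtracting the remaining from the first: none of the subtracted shapes is present at this height, so the result so far is unchanged — 3 connected regions. The result has 3 disconnected regions.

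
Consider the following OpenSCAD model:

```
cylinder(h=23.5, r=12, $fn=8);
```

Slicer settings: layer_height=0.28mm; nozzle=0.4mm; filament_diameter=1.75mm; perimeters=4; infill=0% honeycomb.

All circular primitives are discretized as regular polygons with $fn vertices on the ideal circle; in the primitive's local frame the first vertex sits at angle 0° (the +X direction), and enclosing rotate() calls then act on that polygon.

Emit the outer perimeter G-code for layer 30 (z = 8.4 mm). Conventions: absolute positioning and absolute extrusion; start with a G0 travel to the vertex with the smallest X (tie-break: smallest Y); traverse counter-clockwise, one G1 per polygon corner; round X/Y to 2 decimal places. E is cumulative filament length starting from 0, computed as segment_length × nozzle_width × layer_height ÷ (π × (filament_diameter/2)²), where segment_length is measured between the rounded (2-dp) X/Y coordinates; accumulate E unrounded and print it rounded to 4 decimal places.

At z = 8.4 mm: the r=12 cylinder gives a regular 8-gon of circumradius 12 (constant along its height). The outline is a single polygon with 8 vertices. Extrusion per mm of travel: 0.4 × 0.28 / (π × 0.875²) = 0.046564. Accumulating E over each segment gives final E = 3.4223.

G0 X-12.00 Y0.00 Z8.40
G1 X-8.49 Y-8.49 E0.4278
G1 X0.00 Y-12.00 E0.8556
G1 X8.49 Y-8.49 E1.2833
G1 X12.00 Y0.00 E1.7111
G1 X8.49 Y8.49 E2.1389
G1 X0.00 Y12.00 E2.5667
G1 X-8.49 Y8.49 E2.9945
G1 X-12.00 Y0.00 E3.4223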